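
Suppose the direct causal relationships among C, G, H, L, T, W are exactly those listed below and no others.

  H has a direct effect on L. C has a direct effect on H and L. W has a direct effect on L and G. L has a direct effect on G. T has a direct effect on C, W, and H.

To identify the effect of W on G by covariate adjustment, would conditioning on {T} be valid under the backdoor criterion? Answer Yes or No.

Yes

Backdoor paths from W to G (paths whose first edge points into W):
  P1: W <- T -> C -> H -> L -> G
  P2: W <- T -> C -> L -> G
  P3: W <- T -> H <- C -> L -> G
  P4: W <- T -> H -> L -> G
Condition 1 (no descendant of W in the set): holds — descendants of W are {G, L}; none are in {T}.
Condition 2 (every backdoor path blocked by {T}):
  P1: blocked at fork node T ∈ conditioning set.
  P2: blocked at fork node T ∈ conditioning set.
  P3: blocked at fork node T ∈ conditioning set.
  P4: blocked at fork node T ∈ conditioning set.
{T} satisfies the backdoor criterion.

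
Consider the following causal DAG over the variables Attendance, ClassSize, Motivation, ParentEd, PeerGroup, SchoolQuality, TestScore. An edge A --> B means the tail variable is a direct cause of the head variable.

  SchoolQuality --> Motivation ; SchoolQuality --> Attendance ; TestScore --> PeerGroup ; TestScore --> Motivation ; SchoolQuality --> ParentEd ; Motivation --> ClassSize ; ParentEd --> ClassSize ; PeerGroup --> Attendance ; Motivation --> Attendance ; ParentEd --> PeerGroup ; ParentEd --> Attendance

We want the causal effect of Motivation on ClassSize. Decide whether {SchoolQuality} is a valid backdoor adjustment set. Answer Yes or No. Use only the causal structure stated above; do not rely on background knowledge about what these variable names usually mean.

Yes

Backdoor paths from Motivation to ClassSize (paths whose first edge points into Motivation):
  P1: Motivation <- SchoolQuality -> ParentEd -> ClassSize
  P2: Motivation <- SchoolQuality -> Attendance <- ParentEd -> ClassSize
  P3: Motivation <- SchoolQuality -> Attendance <- PeerGroup <- ParentEd -> ClassSize
  P4: Motivation <- TestScore -> PeerGroup <- ParentEd -> ClassSize
  P5: Motivation <- TestScore -> PeerGroup -> Attendance <- SchoolQuality -> ParentEd -> ClassSize
  P6: Motivation <- TestScore -> PeerGroup -> Attendance <- ParentEd -> ClassSize
Condition 1 (no descendant of Motivation in the set): holds — descendants of Motivation are {Attendance, ClassSize}; none are in {SchoolQuality}.
Condition 2 (every backdoor path blocked by {SchoolQuality}):
  P1: blocked at fork node SchoolQuality ∈ conditioning set.
  P2: blocked at fork node SchoolQuality ∈ conditioning set.
  P3: blocked at fork node SchoolQuality ∈ conditioning set.
  P4: blocked at collider PeerGroup (neither it nor any descendant is in the conditioning set).
  P5: blocked at collider Attendance (neither it nor any descendant is in the conditioning set).
  P6: blocked at collider Attendance (neither it nor any descendant is in the conditioning set).
{SchoolQuality} satisfies the backdoor criterion.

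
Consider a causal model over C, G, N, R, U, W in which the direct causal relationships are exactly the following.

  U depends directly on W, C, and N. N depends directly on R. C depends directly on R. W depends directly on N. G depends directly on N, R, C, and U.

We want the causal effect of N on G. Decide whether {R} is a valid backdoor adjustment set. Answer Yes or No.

Yes

Backdoor paths from N to G (paths whose first edge points into N):
  P1: N <- R -> C -> U -> G
  P2: N <- R -> C -> G
  P3: N <- R -> G
Condition 1 (no descendant of N in the set): holds — descendants of N are {G, U, W}; none are in {R}.
Condition 2 (every backdoor path blocked by {R}):
  P1: blocked at fork node R ∈ conditioning set.
  P2: blocked at fork node R ∈ conditioning set.
  P3: blocked at fork node R ∈ conditioning set.
{R} satisfies the backdoor criterion.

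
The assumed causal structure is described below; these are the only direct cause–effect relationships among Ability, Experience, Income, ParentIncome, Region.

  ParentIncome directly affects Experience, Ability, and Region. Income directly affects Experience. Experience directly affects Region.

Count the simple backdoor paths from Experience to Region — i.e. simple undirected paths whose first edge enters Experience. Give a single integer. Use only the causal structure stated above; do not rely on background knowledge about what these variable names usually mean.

A backdoor path from Experience to Region is any simple undirected path whose first edge points into Experience (i.e. leaves Experience via a parent).
Parents of Experience: {Income, ParentIncome}.
Enumerating:
  P1: Experience <- ParentIncome -> Region
That exhausts the simple backdoor paths. Count: 1.

1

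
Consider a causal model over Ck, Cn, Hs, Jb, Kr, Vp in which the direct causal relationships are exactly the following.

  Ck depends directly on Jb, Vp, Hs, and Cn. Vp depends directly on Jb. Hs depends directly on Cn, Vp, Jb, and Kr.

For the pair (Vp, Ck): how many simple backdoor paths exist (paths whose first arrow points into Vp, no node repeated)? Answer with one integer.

A backdoor path from Vp to Ck is any simple undirected path whose first edge points into Vp (i.e. leaves Vp via a parent).
Parents of Vp: {Jb}.
Enumerating:
  P1: Vp <- Jb -> Hs <- Cn -> Ck
  P2: Vp <- Jb -> Hs -> Ck
  P3: Vp <- Jb -> Ck
That exhausts the simple backdoor paths. Count: 3.

3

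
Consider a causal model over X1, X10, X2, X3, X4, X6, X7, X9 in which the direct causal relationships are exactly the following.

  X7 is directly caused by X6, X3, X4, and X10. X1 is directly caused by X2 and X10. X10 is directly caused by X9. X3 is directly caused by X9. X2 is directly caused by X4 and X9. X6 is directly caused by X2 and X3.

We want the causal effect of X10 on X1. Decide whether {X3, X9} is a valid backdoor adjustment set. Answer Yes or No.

Backdoor paths from X10 to X1 (paths whose first edge points into X10):
  P1: X10 <- X9 -> X2 -> X1
  P2: X10 <- X9 -> X3 -> X6 <- X2 -> X1
  P3: X10 <- X9 -> X3 -> X6 -> X7 <- X4 -> X2 -> X1
  P4: X10 <- X9 -> X3 -> X7 <- X4 -> X2 -> X1
  P5: X10 <- X9 -> X3 -> X7 <- X6 <- X2 -> X1
Condition 1 (no descendant of X10 in the set): holds — descendants of X10 are {X1, X7}; none are in {X3, X9}.
Condition 2 (every backdoor path blocked by {X3, X9}):
  P1: blocked at fork node X9 ∈ conditioning set.
  P2: blocked at fork node X9 ∈ conditioning set.
  P3: blocked at fork node X9 ∈ conditioning set.
  P4: blocked at fork node X9 ∈ conditioning set.
  P5: blocked at fork node X9 ∈ conditioning set.
{X3, X9} satisfies the backdoor criterion.

Yes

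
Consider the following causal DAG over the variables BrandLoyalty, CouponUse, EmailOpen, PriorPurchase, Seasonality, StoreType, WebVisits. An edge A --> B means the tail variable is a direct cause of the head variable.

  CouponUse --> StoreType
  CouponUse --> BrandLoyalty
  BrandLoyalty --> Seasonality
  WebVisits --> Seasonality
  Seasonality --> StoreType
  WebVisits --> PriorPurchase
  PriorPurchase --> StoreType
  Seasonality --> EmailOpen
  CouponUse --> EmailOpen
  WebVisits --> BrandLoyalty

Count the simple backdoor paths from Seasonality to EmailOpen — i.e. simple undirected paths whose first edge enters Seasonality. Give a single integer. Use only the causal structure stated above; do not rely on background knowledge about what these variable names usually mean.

A backdoor path from Seasonality to EmailOpen is any simple undirected path whose first edge points into Seasonality (i.e. leaves Seasonality via a parent).
Parents of Seasonality: {BrandLoyalty, WebVisits}.
Enumerating:
  P1: Seasonality <- WebVisits -> PriorPurchase -> StoreType <- CouponUse -> EmailOpen
  P2: Seasonality <- WebVisits -> BrandLoyalty <- CouponUse -> EmailOpen
  P3: Seasonality <- BrandLoyalty <- WebVisits -> PriorPurchase -> StoreType <- CouponUse -> EmailOpen
  P4: Seasonality <- BrandLoyalty <- CouponUse -> EmailOpen
That exhausts the simple backdoor paths. Count: 4.

4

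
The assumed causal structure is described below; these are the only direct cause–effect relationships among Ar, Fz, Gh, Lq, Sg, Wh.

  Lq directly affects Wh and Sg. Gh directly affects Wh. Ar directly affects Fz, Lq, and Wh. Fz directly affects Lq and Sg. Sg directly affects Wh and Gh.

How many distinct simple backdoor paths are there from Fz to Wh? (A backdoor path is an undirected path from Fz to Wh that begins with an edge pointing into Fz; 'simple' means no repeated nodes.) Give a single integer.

4

A backdoor path from Fz to Wh is any simple undirected path whose first edge points into Fz (i.e. leaves Fz via a parent).
Parents of Fz: {Ar}.
Enumerating:
  P1: Fz <- Ar -> Lq -> Sg -> Gh -> Wh
  P2: Fz <- Ar -> Lq -> Sg -> Wh
  P3: Fz <- Ar -> Lq -> Wh
  P4: Fz <- Ar -> Wh
That exhausts the simple backdoor paths. Count: 4.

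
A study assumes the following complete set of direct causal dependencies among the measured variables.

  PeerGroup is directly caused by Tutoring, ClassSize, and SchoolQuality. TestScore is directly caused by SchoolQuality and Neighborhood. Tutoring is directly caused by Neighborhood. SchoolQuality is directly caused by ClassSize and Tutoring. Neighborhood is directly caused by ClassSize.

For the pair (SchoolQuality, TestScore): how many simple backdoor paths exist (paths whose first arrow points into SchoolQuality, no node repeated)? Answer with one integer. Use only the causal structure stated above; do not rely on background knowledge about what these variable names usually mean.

4

A backdoor path from SchoolQuality to TestScore is any simple undirected path whose first edge points into SchoolQuality (i.e. leaves SchoolQuality via a parent).
Parents of SchoolQuality: {ClassSize, Tutoring}.
Enumerating:
  P1: SchoolQuality <- ClassSize -> Neighborhood -> TestScore
  P2: SchoolQuality <- ClassSize -> PeerGroup <- Tutoring <- Neighborhood -> TestScore
  P3: SchoolQuality <- Tutoring <- Neighborhood -> TestScore
  P4: SchoolQuality <- Tutoring -> PeerGroup <- ClassSize -> Neighborhood -> TestScore
That exhausts the simple backdoor paths. Count: 4.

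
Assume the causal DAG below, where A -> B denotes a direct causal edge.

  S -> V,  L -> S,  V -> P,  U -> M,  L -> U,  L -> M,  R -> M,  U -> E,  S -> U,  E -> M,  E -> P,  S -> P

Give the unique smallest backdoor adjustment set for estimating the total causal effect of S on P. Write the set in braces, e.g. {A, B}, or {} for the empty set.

Variables eligible for adjustment (non-descendants of S, excluding S and P): {L, R}.
Backdoor paths from S to P:
  P1: S <- L -> U -> E -> P
  P2: S <- L -> U -> M <- E -> P
  P3: S <- L -> M <- U -> E -> P
  P4: S <- L -> M <- E -> P
The empty set is not sufficient: P1 (S <- L -> U -> E -> P) has no collider blocking it and no conditioned non-collider, so it is open.
Try {L}:
  P1: blocked at fork node L ∈ conditioning set.
  P2: blocked at fork node L ∈ conditioning set.
  P3: blocked at fork node L ∈ conditioning set.
  P4: blocked at fork node L ∈ conditioning set.
{L} contains no descendant of S and blocks every backdoor path.
No other singleton works — e.g. {R} leaves P1 open — so {L} is the unique smallest valid adjustment set.

{L}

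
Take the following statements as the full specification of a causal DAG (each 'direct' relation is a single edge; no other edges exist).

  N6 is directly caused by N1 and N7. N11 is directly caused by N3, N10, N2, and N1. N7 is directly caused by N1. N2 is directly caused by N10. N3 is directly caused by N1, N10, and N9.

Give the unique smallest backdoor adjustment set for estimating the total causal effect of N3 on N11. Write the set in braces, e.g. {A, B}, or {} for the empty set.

Variables eligible for adjustment (non-descendants of N3, excluding N3 and N11): {N1, N10, N2, N6, N7, N9}.
Backdoor paths from N3 to N11:
  P1: N3 <- N1 -> N11
  P2: N3 <- N10 -> N2 -> N11
  P3: N3 <- N10 -> N11
The empty set is not sufficient: P1 (N3 <- N1 -> N11) has no collider blocking it and no conditioned non-collider, so it is open.
Try {N1, N10}:
  P1: blocked at fork node N1 ∈ conditioning set.
  P2: blocked at fork node N10 ∈ conditioning set.
  P3: blocked at fork node N10 ∈ conditioning set.
{N1, N10} contains no descendant of N3 and blocks every backdoor path.
Every element of {N1, N10} is needed (dropping N1 leaves P1 open; dropping N10 leaves P2 open), so no proper subset is valid.
Among all size-2 subsets of the eligible variables, only {N1, N10} blocks every backdoor path, so it is the unique smallest valid adjustment set.

{N1, N10}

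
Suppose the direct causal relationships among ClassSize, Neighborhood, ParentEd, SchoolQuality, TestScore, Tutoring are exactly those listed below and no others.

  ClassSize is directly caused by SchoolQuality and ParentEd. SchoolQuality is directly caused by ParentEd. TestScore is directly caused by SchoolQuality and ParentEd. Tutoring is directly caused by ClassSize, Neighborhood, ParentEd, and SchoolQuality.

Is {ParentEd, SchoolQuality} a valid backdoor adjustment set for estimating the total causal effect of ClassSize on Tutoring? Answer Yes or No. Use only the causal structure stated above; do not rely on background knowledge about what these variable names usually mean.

Backdoor paths from ClassSize to Tutoring (paths whose first edge points into ClassSize):
  P1: ClassSize <- ParentEd -> SchoolQuality -> Tutoring
  P2: ClassSize <- ParentEd -> TestScore <- SchoolQuality -> Tutoring
  P3: ClassSize <- ParentEd -> Tutoring
  P4: ClassSize <- SchoolQuality <- ParentEd -> Tutoring
  P5: ClassSize <- SchoolQuality -> TestScore <- ParentEd -> Tutoring
  P6: ClassSize <- SchoolQuality -> Tutoring
Condition 1 (no descendant of ClassSize in the set): holds — descendants of ClassSize are {Tutoring}; none are in {ParentEd, SchoolQuality}.
Condition 2 (every backdoor path blocked by {ParentEd, SchoolQuality}):
  P1: blocked at fork node ParentEd ∈ conditioning set.
  P2: blocked at fork node ParentEd ∈ conditioning set.
  P3: blocked at fork node ParentEd ∈ conditioning set.
  P4: blocked at chain node SchoolQuality ∈ conditioning set.
  P5: blocked at fork node SchoolQuality ∈ conditioning set.
  P6: blocked at fork node SchoolQuality ∈ conditioning set.
{ParentEd, SchoolQuality} satisfies the backdoor criterion.

Yes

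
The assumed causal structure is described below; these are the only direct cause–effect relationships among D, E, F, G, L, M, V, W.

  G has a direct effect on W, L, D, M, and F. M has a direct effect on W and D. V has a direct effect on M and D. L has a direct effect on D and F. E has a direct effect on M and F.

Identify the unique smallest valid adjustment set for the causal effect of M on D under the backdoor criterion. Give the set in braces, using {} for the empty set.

Variables eligible for adjustment (non-descendants of M, excluding M and D): {E, F, G, L, V}.
Backdoor paths from M to D:
  P1: M <- G -> L -> D
  P2: M <- G -> F <- L -> D
  P3: M <- G -> D
  P4: M <- E -> F <- G -> L -> D
  P5: M <- E -> F <- G -> D
  P6: M <- E -> F <- L <- G -> D
  P7: M <- E -> F <- L -> D
  P8: M <- V -> D
The empty set is not sufficient: P1 (M <- G -> L -> D) has no collider blocking it and no conditioned non-collider, so it is open.
Try {G, V}:
  P1: blocked at fork node G ∈ conditioning set.
  P2: blocked at fork node G ∈ conditioning set.
  P3: blocked at fork node G ∈ conditioning set.
  P4: blocked at collider F (neither it nor any descendant is in the conditioning set).
  P5: blocked at collider F (neither it nor any descendant is in the conditioning set).
  P6: blocked at collider F (neither it nor any descendant is in the conditioning set).
  P7: blocked at collider F (neither it nor any descendant is in the conditioning set).
  P8: blocked at fork node V ∈ conditioning set.
{G, V} contains no descendant of M and blocks every backdoor path.
Every element of {G, V} is needed (dropping G leaves P1 open; dropping V leaves P8 open), so no proper subset is valid.
Among all size-2 subsets of the eligible variables, only {G, V} blocks every backdoor path, so it is the unique smallest valid adjustment set.

{G, V}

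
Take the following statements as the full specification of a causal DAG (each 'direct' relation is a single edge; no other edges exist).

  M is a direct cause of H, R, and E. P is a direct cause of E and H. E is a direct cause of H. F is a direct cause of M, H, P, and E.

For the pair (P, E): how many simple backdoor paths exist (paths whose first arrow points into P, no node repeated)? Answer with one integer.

5

A backdoor path from P to E is any simple undirected path whose first edge points into P (i.e. leaves P via a parent).
Parents of P: {F}.
Enumerating:
  P1: P <- F -> M -> E
  P2: P <- F -> M -> H <- E
  P3: P <- F -> E
  P4: P <- F -> H <- M -> E
  P5: P <- F -> H <- E
That exhausts the simple backdoor paths. Count: 5.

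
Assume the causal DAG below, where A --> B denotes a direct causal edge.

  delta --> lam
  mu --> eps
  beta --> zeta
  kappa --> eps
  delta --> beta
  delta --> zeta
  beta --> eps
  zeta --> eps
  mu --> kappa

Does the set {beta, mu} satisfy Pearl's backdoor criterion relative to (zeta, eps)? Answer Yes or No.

Yes

Backdoor paths from zeta to eps (paths whose first edge points into zeta):
  P1: zeta <- delta -> beta -> eps
  P2: zeta <- beta -> eps
Condition 1 (no descendant of zeta in the set): holds — descendants of zeta are {eps}; none are in {beta, mu}.
Condition 2 (every backdoor path blocked by {beta, mu}):
  P1: blocked at chain node beta ∈ conditioning set.
  P2: blocked at fork node beta ∈ conditioning set.
{beta, mu} satisfies the backdoor criterion.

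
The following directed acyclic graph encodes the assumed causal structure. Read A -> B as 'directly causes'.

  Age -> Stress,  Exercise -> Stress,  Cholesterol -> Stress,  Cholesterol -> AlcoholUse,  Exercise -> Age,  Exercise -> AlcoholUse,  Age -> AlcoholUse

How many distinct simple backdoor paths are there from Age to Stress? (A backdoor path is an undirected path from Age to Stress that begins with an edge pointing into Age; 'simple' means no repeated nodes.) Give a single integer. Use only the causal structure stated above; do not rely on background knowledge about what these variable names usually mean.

2

A backdoor path from Age to Stress is any simple undirected path whose first edge points into Age (i.e. leaves Age via a parent).
Parents of Age: {Exercise}.
Enumerating:
  P1: Age <- Exercise -> AlcoholUse <- Cholesterol -> Stress
  P2: Age <- Exercise -> Stress
That exhausts the simple backdoor paths. Count: 2.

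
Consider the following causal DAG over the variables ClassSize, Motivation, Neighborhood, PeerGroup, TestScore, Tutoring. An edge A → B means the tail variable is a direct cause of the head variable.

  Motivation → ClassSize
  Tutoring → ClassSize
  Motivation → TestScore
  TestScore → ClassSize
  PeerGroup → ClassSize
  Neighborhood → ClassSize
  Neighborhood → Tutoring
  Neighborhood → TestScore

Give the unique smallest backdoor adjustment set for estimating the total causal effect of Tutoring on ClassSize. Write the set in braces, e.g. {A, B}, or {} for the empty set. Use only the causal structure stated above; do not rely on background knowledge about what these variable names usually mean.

{Neighborhood}

Variables eligible for adjustment (non-descendants of Tutoring, excluding Tutoring and ClassSize): {Motivation, Neighborhood, PeerGroup, TestScore}.
Backdoor paths from Tutoring to ClassSize:
  P1: Tutoring <- Neighborhood -> TestScore <- Motivation -> ClassSize
  P2: Tutoring <- Neighborhood -> TestScore -> ClassSize
  P3: Tutoring <- Neighborhood -> ClassSize
The empty set is not sufficient: P2 (Tutoring <- Neighborhood -> TestScore -> ClassSize) has no collider blocking it and no conditioned non-collider, so it is open.
Try {Neighborhood}:
  P1: blocked at fork node Neighborhood ∈ conditioning set.
  P2: blocked at fork node Neighborhood ∈ conditioning set.
  P3: blocked at fork node Neighborhood ∈ conditioning set.
{Neighborhood} contains no descendant of Tutoring and blocks every backdoor path.
No other singleton works — e.g. {Motivation} leaves P2 open — so {Neighborhood} is the unique smallest valid adjustment set.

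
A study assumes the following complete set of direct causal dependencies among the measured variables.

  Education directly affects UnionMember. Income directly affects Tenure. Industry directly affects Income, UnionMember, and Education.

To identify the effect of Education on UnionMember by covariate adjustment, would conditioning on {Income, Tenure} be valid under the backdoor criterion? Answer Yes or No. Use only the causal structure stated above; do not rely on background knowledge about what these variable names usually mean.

Backdoor paths from Education to UnionMember (paths whose first edge points into Education):
  P1: Education <- Industry -> UnionMember
Condition 1 (no descendant of Education in the set): holds — descendants of Education are {UnionMember}; none are in {Income, Tenure}.
Condition 2 (every backdoor path blocked by {Income, Tenure}):
  P1: open — no interior node is in the conditioning set.
{Income, Tenure} does not satisfy the backdoor criterion.

No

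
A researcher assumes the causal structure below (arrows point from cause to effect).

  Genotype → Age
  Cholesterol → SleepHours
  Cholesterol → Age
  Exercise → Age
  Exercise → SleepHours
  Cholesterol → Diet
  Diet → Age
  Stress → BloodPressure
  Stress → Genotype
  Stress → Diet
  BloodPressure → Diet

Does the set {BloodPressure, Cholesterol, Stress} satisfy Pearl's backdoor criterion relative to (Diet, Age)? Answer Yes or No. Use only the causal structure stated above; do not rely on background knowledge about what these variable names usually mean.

Yes

Backdoor paths from Diet to Age (paths whose first edge points into Diet):
  P1: Diet <- Stress -> Genotype -> Age
  P2: Diet <- BloodPressure <- Stress -> Genotype -> Age
  P3: Diet <- Cholesterol -> SleepHours <- Exercise -> Age
  P4: Diet <- Cholesterol -> Age
Condition 1 (no descendant of Diet in the set): holds — descendants of Diet are {Age}; none are in {BloodPressure, Cholesterol, Stress}.
Condition 2 (every backdoor path blocked by {BloodPressure, Cholesterol, Stress}):
  P1: blocked at fork node Stress ∈ conditioning set.
  P2: blocked at chain node BloodPressure ∈ conditioning set.
  P3: blocked at fork node Cholesterol ∈ conditioning set.
  P4: blocked at fork node Cholesterol ∈ conditioning set.
{BloodPressure, Cholesterol, Stress} satisfies the backdoor criterion.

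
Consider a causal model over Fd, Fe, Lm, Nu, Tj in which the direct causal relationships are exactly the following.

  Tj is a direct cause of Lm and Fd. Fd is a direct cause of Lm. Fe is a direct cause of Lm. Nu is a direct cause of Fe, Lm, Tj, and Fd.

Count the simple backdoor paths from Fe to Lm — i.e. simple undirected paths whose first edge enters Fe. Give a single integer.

5

A backdoor path from Fe to Lm is any simple undirected path whose first edge points into Fe (i.e. leaves Fe via a parent).
Parents of Fe: {Nu}.
Enumerating:
  P1: Fe <- Nu -> Tj -> Fd -> Lm
  P2: Fe <- Nu -> Tj -> Lm
  P3: Fe <- Nu -> Fd <- Tj -> Lm
  P4: Fe <- Nu -> Fd -> Lm
  P5: Fe <- Nu -> Lm
That exhausts the simple backdoor paths. Count: 5.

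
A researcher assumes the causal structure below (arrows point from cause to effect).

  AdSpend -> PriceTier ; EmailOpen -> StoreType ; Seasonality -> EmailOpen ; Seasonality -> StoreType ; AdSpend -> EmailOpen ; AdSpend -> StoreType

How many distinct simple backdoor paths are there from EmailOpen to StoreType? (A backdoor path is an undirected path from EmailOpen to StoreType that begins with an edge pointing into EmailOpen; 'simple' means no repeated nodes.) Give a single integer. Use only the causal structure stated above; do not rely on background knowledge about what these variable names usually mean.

A backdoor path from EmailOpen to StoreType is any simple undirected path whose first edge points into EmailOpen (i.e. leaves EmailOpen via a parent).
Parents of EmailOpen: {AdSpend, Seasonality}.
Enumerating:
  P1: EmailOpen <- AdSpend -> StoreType
  P2: EmailOpen <- Seasonality -> StoreType
That exhausts the simple backdoor paths. Count: 2.

2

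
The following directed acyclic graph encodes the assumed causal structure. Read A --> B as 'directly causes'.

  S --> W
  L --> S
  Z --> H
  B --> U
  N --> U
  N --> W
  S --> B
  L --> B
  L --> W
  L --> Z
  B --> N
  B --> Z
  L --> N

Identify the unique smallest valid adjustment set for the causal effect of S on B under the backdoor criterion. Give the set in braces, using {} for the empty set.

Variables eligible for adjustment (non-descendants of S, excluding S and B): {L}.
Backdoor paths from S to B:
  P1: S <- L -> B
  P2: S <- L -> N <- B
  P3: S <- L -> N -> U <- B
  P4: S <- L -> Z <- B
  P5: S <- L -> W <- N <- B
  P6: S <- L -> W <- N -> U <- B
The empty set is not sufficient: P1 (S <- L -> B) has no collider blocking it and no conditioned non-collider, so it is open.
Try {L}:
  P1: blocked at fork node L ∈ conditioning set.
  P2: blocked at fork node L ∈ conditioning set.
  P3: blocked at fork node L ∈ conditioning set.
  P4: blocked at fork node L ∈ conditioning set.
  P5: blocked at fork node L ∈ conditioning set.
  P6: blocked at fork node L ∈ conditioning set.
{L} contains no descendant of S and blocks every backdoor path.
{L} is the unique smallest valid adjustment set.

{L}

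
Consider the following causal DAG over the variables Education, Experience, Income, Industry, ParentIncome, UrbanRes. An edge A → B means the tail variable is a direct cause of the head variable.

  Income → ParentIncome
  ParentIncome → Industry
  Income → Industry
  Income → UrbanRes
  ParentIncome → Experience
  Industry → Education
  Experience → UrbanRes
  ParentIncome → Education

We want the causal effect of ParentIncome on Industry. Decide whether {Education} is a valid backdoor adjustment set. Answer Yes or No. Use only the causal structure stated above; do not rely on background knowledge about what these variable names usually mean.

Backdoor paths from ParentIncome to Industry (paths whose first edge points into ParentIncome):
  P1: ParentIncome <- Income -> Industry
Condition 1 (no descendant of ParentIncome in the set): FAILS — Education is a descendant of ParentIncome.
Condition 2 (every backdoor path blocked by {Education}):
  P1: open — no interior node is in the conditioning set.
{Education} does not satisfy the backdoor criterion.

No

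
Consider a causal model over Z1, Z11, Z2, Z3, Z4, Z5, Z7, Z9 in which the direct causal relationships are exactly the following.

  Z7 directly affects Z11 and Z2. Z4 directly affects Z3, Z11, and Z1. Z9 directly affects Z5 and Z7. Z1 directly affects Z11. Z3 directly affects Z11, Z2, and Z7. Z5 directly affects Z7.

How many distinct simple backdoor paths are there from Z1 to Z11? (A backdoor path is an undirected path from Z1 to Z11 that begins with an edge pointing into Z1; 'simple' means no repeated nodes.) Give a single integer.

A backdoor path from Z1 to Z11 is any simple undirected path whose first edge points into Z1 (i.e. leaves Z1 via a parent).
Parents of Z1: {Z4}.
Enumerating:
  P1: Z1 <- Z4 -> Z3 -> Z7 -> Z11
  P2: Z1 <- Z4 -> Z3 -> Z11
  P3: Z1 <- Z4 -> Z3 -> Z2 <- Z7 -> Z11
  P4: Z1 <- Z4 -> Z11
That exhausts the simple backdoor paths. Count: 4.

4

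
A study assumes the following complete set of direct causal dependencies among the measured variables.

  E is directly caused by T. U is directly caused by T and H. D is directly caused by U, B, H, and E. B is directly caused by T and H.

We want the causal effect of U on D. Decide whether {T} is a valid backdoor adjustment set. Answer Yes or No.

Backdoor paths from U to D (paths whose first edge points into U):
  P1: U <- T -> E -> D
  P2: U <- T -> B <- H -> D
  P3: U <- T -> B -> D
  P4: U <- H -> B <- T -> E -> D
  P5: U <- H -> B -> D
  P6: U <- H -> D
Condition 1 (no descendant of U in the set): holds — descendants of U are {D}; none are in {T}.
Condition 2 (every backdoor path blocked by {T}):
  P1: blocked at fork node T ∈ conditioning set.
  P2: blocked at fork node T ∈ conditioning set.
  P3: blocked at fork node T ∈ conditioning set.
  P4: blocked at collider B (neither it nor any descendant is in the conditioning set).
  P5: open — no interior node is in the conditioning set.
  P6: open — no interior node is in the conditioning set.
{T} does not satisfy the backdoor criterion.

No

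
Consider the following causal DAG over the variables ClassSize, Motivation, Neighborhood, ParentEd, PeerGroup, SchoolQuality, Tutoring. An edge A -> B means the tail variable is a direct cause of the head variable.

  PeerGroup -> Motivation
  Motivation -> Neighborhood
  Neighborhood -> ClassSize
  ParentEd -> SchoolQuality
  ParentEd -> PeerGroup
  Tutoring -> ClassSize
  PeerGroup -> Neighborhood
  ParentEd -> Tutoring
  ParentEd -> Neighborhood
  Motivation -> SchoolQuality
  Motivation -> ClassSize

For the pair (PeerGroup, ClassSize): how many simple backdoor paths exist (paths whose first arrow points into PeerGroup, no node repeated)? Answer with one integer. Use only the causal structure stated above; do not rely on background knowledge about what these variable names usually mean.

5

A backdoor path from PeerGroup to ClassSize is any simple undirected path whose first edge points into PeerGroup (i.e. leaves PeerGroup via a parent).
Parents of PeerGroup: {ParentEd}.
Enumerating:
  P1: PeerGroup <- ParentEd -> Tutoring -> ClassSize
  P2: PeerGroup <- ParentEd -> Neighborhood <- Motivation -> ClassSize
  P3: PeerGroup <- ParentEd -> Neighborhood -> ClassSize
  P4: PeerGroup <- ParentEd -> SchoolQuality <- Motivation -> Neighborhood -> ClassSize
  P5: PeerGroup <- ParentEd -> SchoolQuality <- Motivation -> ClassSize
That exhausts the simple backdoor paths. Count: 5.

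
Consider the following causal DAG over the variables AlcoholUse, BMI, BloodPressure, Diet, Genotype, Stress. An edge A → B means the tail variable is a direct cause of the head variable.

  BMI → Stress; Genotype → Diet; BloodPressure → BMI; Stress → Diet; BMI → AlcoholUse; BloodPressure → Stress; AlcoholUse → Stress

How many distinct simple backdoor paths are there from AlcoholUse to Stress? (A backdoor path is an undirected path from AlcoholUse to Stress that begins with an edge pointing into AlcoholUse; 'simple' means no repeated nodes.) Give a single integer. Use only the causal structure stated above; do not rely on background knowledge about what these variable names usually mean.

2

A backdoor path from AlcoholUse to Stress is any simple undirected path whose first edge points into AlcoholUse (i.e. leaves AlcoholUse via a parent).
Parents of AlcoholUse: {BMI}.
Enumerating:
  P1: AlcoholUse <- BMI <- BloodPressure -> Stress
  P2: AlcoholUse <- BMI -> Stress
That exhausts the simple backdoor paths. Count: 2.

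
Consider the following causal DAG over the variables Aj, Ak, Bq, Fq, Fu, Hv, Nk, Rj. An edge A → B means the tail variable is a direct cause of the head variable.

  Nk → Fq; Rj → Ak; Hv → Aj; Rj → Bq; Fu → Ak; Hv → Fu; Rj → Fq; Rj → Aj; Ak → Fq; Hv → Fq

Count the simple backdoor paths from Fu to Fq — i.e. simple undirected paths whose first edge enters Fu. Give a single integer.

3

A backdoor path from Fu to Fq is any simple undirected path whose first edge points into Fu (i.e. leaves Fu via a parent).
Parents of Fu: {Hv}.
Enumerating:
  P1: Fu <- Hv -> Aj <- Rj -> Ak -> Fq
  P2: Fu <- Hv -> Aj <- Rj -> Fq
  P3: Fu <- Hv -> Fq
That exhausts the simple backdoor paths. Count: 3.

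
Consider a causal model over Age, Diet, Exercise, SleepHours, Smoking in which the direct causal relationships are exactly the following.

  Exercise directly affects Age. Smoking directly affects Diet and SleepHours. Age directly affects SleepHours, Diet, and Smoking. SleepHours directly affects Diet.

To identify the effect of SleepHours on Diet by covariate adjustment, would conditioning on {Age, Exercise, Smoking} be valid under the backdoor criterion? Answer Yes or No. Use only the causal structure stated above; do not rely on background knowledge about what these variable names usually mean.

Backdoor paths from SleepHours to Diet (paths whose first edge points into SleepHours):
  P1: SleepHours <- Age -> Smoking -> Diet
  P2: SleepHours <- Age -> Diet
  P3: SleepHours <- Smoking <- Age -> Diet
  P4: SleepHours <- Smoking -> Diet
Condition 1 (no descendant of SleepHours in the set): holds — descendants of SleepHours are {Diet}; none are in {Age, Exercise, Smoking}.
Condition 2 (every backdoor path blocked by {Age, Exercise, Smoking}):
  P1: blocked at fork node Age ∈ conditioning set.
  P2: blocked at fork node Age ∈ conditioning set.
  P3: blocked at chain node Smoking ∈ conditioning set.
  P4: blocked at fork node Smoking ∈ conditioning set.
{Age, Exercise, Smoking} satisfies the backdoor criterion.

Yes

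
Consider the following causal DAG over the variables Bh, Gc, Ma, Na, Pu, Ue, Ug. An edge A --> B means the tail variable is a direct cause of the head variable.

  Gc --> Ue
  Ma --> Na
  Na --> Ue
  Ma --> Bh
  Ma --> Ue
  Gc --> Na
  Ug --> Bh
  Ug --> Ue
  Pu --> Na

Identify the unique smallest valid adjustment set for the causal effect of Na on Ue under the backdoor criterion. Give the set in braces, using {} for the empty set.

Variables eligible for adjustment (non-descendants of Na, excluding Na and Ue): {Bh, Gc, Ma, Pu, Ug}.
Backdoor paths from Na to Ue:
  P1: Na <- Gc -> Ue
  P2: Na <- Ma -> Bh <- Ug -> Ue
  P3: Na <- Ma -> Ue
The empty set is not sufficient: P1 (Na <- Gc -> Ue) has no collider blocking it and no conditioned non-collider, so it is open.
Try {Gc, Ma}:
  P1: blocked at fork node Gc ∈ conditioning set.
  P2: blocked at fork node Ma ∈ conditioning set.
  P3: blocked at fork node Ma ∈ conditioning set.
{Gc, Ma} contains no descendant of Na and blocks every backdoor path.
Every element of {Gc, Ma} is needed (dropping Gc leaves P1 open; dropping Ma leaves P3 open), so no proper subset is valid.
Among all size-2 subsets of the eligible variables, only {Gc, Ma} blocks every backdoor path, so it is the unique smallest valid adjustment set.

{Gc, Ma}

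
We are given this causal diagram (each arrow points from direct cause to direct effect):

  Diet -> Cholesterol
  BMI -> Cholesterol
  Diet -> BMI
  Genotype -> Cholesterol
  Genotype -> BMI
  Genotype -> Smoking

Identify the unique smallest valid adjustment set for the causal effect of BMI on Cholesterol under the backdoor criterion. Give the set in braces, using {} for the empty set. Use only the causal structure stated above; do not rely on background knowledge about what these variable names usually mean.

{Diet, Genotype}

Variables eligible for adjustment (non-descendants of BMI, excluding BMI and Cholesterol): {Diet, Genotype, Smoking}.
Backdoor paths from BMI to Cholesterol:
  P1: BMI <- Genotype -> Cholesterol
  P2: BMI <- Diet -> Cholesterol
The empty set is not sufficient: P1 (BMI <- Genotype -> Cholesterol) has no collider blocking it and no conditioned non-collider, so it is open.
Try {Diet, Genotype}:
  P1: blocked at fork node Genotype ∈ conditioning set.
  P2: blocked at fork node Diet ∈ conditioning set.
{Diet, Genotype} contains no descendant of BMI and blocks every backdoor path.
Every element of {Diet, Genotype} is needed (dropping Diet leaves P2 open; dropping Genotype leaves P1 open), so no proper subset is valid.
Among all size-2 subsets of the eligible variables, only {Diet, Genotype} blocks every backdoor path, so it is the unique smallest valid adjustment set.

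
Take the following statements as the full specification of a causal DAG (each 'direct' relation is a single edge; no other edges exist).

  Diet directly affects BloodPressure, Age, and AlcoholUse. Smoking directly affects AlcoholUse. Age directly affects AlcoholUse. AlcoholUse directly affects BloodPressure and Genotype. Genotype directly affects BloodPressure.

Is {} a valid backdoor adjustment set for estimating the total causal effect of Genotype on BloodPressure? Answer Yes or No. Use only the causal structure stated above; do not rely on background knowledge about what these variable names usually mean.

No

Backdoor paths from Genotype to BloodPressure (paths whose first edge points into Genotype):
  P1: Genotype <- AlcoholUse <- Diet -> BloodPressure
  P2: Genotype <- AlcoholUse <- Age <- Diet -> BloodPressure
  P3: Genotype <- AlcoholUse -> BloodPressure
Condition 1 (no descendant of Genotype in the set): holds — descendants of Genotype are {BloodPressure}; none are in {}.
Condition 2 (every backdoor path blocked by {}):
  P1: open — no interior node is in the conditioning set.
  P2: open — no interior node is in the conditioning set.
  P3: open — no interior node is in the conditioning set.
{} does not satisfy the backdoor criterion.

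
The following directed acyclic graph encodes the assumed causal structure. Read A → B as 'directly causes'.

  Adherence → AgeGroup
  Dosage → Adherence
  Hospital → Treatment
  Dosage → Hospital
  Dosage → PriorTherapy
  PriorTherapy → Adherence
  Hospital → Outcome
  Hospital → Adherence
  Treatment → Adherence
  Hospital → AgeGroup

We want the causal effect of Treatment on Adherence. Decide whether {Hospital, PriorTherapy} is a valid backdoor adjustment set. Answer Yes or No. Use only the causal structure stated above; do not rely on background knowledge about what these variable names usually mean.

Yes

Backdoor paths from Treatment to Adherence (paths whose first edge points into Treatment):
  P1: Treatment <- Hospital <- Dosage -> PriorTherapy -> Adherence
  P2: Treatment <- Hospital <- Dosage -> Adherence
  P3: Treatment <- Hospital -> Adherence
  P4: Treatment <- Hospital -> AgeGroup <- Adherence
Condition 1 (no descendant of Treatment in the set): holds — descendants of Treatment are {Adherence, AgeGroup}; none are in {Hospital, PriorTherapy}.
Condition 2 (every backdoor path blocked by {Hospital, PriorTherapy}):
  P1: blocked at chain node Hospital ∈ conditioning set.
  P2: blocked at chain node Hospital ∈ conditioning set.
  P3: blocked at fork node Hospital ∈ conditioning set.
  P4: blocked at fork node Hospital ∈ conditioning set.
{Hospital, PriorTherapy} satisfies the backdoor criterion.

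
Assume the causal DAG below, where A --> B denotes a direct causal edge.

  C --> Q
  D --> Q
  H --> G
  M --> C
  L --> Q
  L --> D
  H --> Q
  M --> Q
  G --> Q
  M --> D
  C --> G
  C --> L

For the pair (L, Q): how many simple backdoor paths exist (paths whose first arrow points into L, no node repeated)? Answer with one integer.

A backdoor path from L to Q is any simple undirected path whose first edge points into L (i.e. leaves L via a parent).
Parents of L: {C}.
Enumerating:
  P1: L <- C <- M -> D -> Q
  P2: L <- C <- M -> Q
  P3: L <- C -> G <- H -> Q
  P4: L <- C -> G -> Q
  P5: L <- C -> Q
That exhausts the simple backdoor paths. Count: 5.

5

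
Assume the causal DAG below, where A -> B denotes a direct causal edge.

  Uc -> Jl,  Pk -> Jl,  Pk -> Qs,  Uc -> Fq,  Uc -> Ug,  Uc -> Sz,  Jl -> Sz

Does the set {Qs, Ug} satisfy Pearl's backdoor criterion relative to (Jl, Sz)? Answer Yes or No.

No

Backdoor paths from Jl to Sz (paths whose first edge points into Jl):
  P1: Jl <- Uc -> Sz
Condition 1 (no descendant of Jl in the set): holds — descendants of Jl are {Sz}; none are in {Qs, Ug}.
Condition 2 (every backdoor path blocked by {Qs, Ug}):
  P1: open — no interior node is in the conditioning set.
{Qs, Ug} does not satisfy the backdoor criterion.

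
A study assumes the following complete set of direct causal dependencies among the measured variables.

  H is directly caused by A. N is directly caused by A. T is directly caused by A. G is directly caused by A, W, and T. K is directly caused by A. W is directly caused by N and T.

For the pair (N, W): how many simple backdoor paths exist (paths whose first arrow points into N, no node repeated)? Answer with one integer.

A backdoor path from N to W is any simple undirected path whose first edge points into N (i.e. leaves N via a parent).
Parents of N: {A}.
Enumerating:
  P1: N <- A -> T -> W
  P2: N <- A -> T -> G <- W
  P3: N <- A -> G <- T -> W
  P4: N <- A -> G <- W
That exhausts the simple backdoor paths. Count: 4.

4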